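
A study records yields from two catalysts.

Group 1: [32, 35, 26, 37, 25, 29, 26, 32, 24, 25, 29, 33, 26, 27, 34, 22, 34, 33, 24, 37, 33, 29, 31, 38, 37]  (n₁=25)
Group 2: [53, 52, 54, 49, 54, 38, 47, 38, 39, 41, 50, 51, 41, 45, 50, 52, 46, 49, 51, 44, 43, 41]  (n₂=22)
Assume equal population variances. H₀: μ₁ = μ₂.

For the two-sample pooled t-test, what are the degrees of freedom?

df = n₁ + n₂ − 2 = 25 + 22 − 2 = 45

degrees of freedom = 45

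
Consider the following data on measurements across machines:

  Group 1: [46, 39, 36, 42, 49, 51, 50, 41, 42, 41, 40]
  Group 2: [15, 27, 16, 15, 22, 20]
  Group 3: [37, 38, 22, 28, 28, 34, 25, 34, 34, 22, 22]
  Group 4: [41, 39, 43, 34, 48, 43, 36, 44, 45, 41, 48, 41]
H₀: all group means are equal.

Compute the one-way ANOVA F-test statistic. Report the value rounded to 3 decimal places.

test statistic = 40.686

Group means [43.36, 19.17, 29.45, 41.92], grand mean 35.475
SSB = Σnᵢ(x̄ᵢ−x̄)² = 3176.952; SSW = ΣΣ(x−x̄ᵢ)² = 937.023
MSB = 3176.952/3 = 1058.9841; MSW = 937.023/36 = 26.0284
F = MSB/MSW = 40.6857
df = (3, 36)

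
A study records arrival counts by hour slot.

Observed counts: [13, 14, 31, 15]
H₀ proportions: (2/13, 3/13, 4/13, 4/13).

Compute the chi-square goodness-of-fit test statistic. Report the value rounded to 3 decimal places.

n = 73; E_i = n·p_i = [11.23, 16.85, 22.46, 22.46]
χ² = (13−11.23)²/11.23 + (14−16.85)²/16.85 + (31−22.46)²/22.46 + (15−22.46)²/22.46 = 6.4840
df = 3

test statistic = 6.484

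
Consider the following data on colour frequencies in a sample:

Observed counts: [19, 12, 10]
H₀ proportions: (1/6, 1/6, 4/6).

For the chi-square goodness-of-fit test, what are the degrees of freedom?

df = k − 1 = 3 − 1 = 2

degrees of freedom = 2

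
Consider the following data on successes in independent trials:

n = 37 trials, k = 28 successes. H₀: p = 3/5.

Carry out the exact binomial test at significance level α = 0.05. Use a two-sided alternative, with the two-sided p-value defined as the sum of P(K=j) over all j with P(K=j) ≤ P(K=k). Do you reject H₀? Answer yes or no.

Exact binomial: n=37, k=28, p₀=3/5=0.6000
P(X=j) = C(n,j)·p₀^j·(1−p₀)^(n−j); p = Σ P(X=j) over j with P(X=j) ≤ P(X=28)
p-value (two-sided) = 0.06384
At α=0.05: p ≥ α → fail to reject H₀

reject H₀: no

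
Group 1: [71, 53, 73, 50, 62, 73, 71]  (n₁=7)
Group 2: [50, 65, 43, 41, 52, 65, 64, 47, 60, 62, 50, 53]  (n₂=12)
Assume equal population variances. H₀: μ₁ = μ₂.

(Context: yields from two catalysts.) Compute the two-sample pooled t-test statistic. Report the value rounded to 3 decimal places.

x̄₁=64.714, s₁=9.810, n₁=7
x̄₂=54.333, s₂=8.616, n₂=12
s_p² = [6·9.810² + 11·8.616²]/17 = 82.0056
SE = √(s_p²·(1/7+1/12)) = 4.3068
t = (64.714−54.333)/4.3068 = 2.4103
df = 17

test statistic = 2.410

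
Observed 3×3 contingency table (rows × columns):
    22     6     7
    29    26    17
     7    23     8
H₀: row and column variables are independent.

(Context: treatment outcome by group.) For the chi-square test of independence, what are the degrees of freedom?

degrees of freedom = 4

df = (r−1)(c−1) = (3−1)·(3−1) = 4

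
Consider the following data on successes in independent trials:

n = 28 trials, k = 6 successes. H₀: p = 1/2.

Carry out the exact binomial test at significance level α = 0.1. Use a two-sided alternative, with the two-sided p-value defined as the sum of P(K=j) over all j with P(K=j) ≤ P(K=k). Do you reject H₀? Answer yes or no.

Exact binomial: n=28, k=6, p₀=1/2=0.5000
P(X=j) = C(n,j)·p₀^j·(1−p₀)^(n−j); p = Σ P(X=j) over j with P(X=j) ≤ P(X=6)
p-value (two-sided) = 0.00372
At α=0.1: p < α → reject H₀

reject H₀: yes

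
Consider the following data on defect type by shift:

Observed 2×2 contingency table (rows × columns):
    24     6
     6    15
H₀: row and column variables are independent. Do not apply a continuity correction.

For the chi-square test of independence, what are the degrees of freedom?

degrees of freedom = 1

df = (r−1)(c−1) = (2−1)·(2−1) = 1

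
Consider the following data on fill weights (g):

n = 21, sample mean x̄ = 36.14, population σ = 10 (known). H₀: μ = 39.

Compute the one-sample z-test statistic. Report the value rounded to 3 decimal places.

test statistic = -1.311

SE = σ/√n = 10/√21 = 2.1822
z = (x̄−μ₀)/SE = (36.14−39)/2.1822 = -1.3106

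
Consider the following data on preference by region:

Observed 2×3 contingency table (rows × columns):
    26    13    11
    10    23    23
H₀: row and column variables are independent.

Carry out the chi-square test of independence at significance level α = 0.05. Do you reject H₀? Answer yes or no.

reject H₀: yes

Row totals [50, 56], col totals [36, 36, 34], n=106
χ² = (26−16.98)²/16.98 + (13−16.98)²/16.98 + (11−16.04)²/16.04 + (10−19.02)²/19.02 + (23−19.02)²/19.02 + (23−17.96)²/17.96 = 13.8289
df = 2
p-value (upper-tail) = 0.00099
At α=0.05: p < α → reject H₀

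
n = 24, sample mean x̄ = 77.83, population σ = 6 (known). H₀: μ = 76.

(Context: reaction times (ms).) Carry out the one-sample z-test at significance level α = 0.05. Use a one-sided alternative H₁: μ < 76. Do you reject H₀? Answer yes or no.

SE = σ/√n = 6/√24 = 1.2247
z = (x̄−μ₀)/SE = (77.83−76)/1.2247 = 1.4942
p-value (one-sided, H₁ less) = 0.93244
At α=0.05: p ≥ α → fail to reject H₀

reject H₀: no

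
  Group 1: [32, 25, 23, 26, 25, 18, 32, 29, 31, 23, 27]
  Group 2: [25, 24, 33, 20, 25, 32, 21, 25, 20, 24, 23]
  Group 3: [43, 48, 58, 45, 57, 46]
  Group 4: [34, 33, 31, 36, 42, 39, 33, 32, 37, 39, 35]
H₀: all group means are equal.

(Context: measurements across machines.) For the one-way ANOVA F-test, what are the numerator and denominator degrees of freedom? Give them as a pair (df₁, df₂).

k = 4 groups, N = 39 total
df = (k−1, N−k) = (4−1, 39−4) = (3, 35)

degrees of freedom = [3, 35]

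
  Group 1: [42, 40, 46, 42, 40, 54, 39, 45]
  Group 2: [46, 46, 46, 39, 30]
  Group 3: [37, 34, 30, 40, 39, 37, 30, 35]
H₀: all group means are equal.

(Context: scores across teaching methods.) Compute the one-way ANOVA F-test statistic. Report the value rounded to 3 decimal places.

Group means [43.50, 41.40, 35.25], grand mean 39.857
SSB = Σnᵢ(x̄ᵢ−x̄)² = 287.871; SSW = ΣΣ(x−x̄ᵢ)² = 466.700
MSB = 287.871/2 = 143.9357; MSW = 466.700/18 = 25.9278
F = MSB/MSW = 5.5514
df = (2, 18)

test statistic = 5.551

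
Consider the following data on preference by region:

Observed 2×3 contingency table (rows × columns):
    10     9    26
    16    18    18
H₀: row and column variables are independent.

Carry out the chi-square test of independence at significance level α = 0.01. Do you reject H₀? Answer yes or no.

reject H₀: no

Row totals [45, 52], col totals [26, 27, 44], n=97
χ² = (10−12.06)²/12.06 + (9−12.53)²/12.53 + (26−20.41)²/20.41 + (16−13.94)²/13.94 + (18−14.47)²/14.47 + (18−23.59)²/23.59 = 5.3619
df = 2
p-value (upper-tail) = 0.06850
At α=0.01: p ≥ α → fail to reject H₀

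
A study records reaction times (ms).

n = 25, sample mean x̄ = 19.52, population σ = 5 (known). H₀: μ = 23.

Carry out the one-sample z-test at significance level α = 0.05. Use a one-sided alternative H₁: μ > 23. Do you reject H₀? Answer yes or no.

reject H₀: no

SE = σ/√n = 5/√25 = 1.0000
z = (x̄−μ₀)/SE = (19.52−23)/1.0000 = -3.4800
p-value (one-sided, H₁ greater) = 0.99975
At α=0.05: p ≥ α → fail to reject H₀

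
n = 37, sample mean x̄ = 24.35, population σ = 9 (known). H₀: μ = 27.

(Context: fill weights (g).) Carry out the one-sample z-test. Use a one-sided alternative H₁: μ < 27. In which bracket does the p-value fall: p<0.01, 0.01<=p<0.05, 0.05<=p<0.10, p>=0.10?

SE = σ/√n = 9/√37 = 1.4796
z = (x̄−μ₀)/SE = (24.35−27)/1.4796 = -1.7910
p-value (one-sided, H₁ less) = 0.03664
→ bracket: 0.01<=p<0.05

p-value bracket: 0.01<=p<0.05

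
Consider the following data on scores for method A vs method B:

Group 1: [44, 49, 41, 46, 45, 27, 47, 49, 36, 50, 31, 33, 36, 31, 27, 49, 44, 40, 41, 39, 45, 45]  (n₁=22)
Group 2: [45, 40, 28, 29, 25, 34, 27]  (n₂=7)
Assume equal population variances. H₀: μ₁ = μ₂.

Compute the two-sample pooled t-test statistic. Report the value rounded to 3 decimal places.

test statistic = 2.557

x̄₁=40.682, s₁=7.266, n₁=22
x̄₂=32.571, s₂=7.458, n₂=7
s_p² = [21·7.266² + 6·7.458²]/27 = 53.4254
SE = √(s_p²·(1/22+1/7)) = 3.1719
t = (40.682−32.571)/3.1719 = 2.5570
df = 27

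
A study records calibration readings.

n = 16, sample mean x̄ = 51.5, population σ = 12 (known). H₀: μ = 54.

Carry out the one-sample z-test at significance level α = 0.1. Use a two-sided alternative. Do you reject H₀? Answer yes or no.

reject H₀: no

SE = σ/√n = 12/√16 = 3.0000
z = (x̄−μ₀)/SE = (51.5−54)/3.0000 = -0.8333
p-value (two-sided) = 0.40466
At α=0.1: p ≥ α → fail to reject H₀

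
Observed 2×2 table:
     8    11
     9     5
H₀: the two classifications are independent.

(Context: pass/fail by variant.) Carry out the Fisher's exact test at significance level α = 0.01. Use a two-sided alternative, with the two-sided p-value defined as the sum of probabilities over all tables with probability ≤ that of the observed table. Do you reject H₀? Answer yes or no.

reject H₀: no

Margins: r₁=19, r₂=14, c₁=17, c₂=16, n=33
p_obs = C(19,8)·C(14,9)/C(33,17); sum pmf over tables with pmf ≤ p_obs
p-value (two-sided) = 0.29600
At α=0.01: p ≥ α → fail to reject H₀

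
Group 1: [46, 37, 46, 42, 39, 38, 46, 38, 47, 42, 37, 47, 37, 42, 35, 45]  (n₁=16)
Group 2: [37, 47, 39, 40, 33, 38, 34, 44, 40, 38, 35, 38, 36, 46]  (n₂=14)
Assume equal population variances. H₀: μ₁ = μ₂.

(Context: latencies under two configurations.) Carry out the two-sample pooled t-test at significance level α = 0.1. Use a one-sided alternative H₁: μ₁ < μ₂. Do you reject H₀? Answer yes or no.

reject H₀: no

x̄₁=41.500, s₁=4.227, n₁=16
x̄₂=38.929, s₂=4.233, n₂=14
s_p² = [15·4.227² + 13·4.233²]/28 = 17.8903
SE = √(s_p²·(1/16+1/14)) = 1.5479
t = (41.500−38.929)/1.5479 = 1.6612
df = 28
p-value (one-sided, H₁ less) = 0.94609
At α=0.1: p ≥ α → fail to reject H₀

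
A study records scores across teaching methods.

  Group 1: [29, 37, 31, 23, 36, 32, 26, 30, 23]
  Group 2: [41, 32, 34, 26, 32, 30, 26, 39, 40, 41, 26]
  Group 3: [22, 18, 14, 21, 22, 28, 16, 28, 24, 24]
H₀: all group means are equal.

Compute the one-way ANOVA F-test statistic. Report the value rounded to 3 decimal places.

test statistic = 12.864

Group means [29.67, 33.36, 21.70], grand mean 28.367
SSB = Σnᵢ(x̄ᵢ−x̄)² = 734.321; SSW = ΣΣ(x−x̄ᵢ)² = 770.645
MSB = 734.321/2 = 367.1606; MSW = 770.645/27 = 28.5424
F = MSB/MSW = 12.8637
df = (2, 27)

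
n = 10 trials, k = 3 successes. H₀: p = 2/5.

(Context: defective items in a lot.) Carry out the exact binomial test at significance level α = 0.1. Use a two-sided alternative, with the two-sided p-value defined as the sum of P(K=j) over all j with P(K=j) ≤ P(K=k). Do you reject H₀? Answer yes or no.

Exact binomial: n=10, k=3, p₀=2/5=0.4000
P(X=j) = C(n,j)·p₀^j·(1−p₀)^(n−j); p = Σ P(X=j) over j with P(X=j) ≤ P(X=3)
p-value (two-sided) = 0.74918
At α=0.1: p ≥ α → fail to reject H₀

reject H₀: no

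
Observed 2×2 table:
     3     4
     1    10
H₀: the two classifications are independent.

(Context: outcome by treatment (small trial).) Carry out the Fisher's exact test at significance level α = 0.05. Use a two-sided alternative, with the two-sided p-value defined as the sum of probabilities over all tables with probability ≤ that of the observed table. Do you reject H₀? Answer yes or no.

reject H₀: no

Margins: r₁=7, r₂=11, c₁=4, c₂=14, n=18
p_obs = C(7,3)·C(11,1)/C(18,4); sum pmf over tables with pmf ≤ p_obs
p-value (two-sided) = 0.24510
At α=0.05: p ≥ α → fail to reject H₀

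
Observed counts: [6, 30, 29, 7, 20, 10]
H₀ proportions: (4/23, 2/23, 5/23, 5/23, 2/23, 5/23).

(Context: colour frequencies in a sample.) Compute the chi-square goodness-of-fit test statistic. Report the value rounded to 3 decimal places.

test statistic = 91.245

n = 102; E_i = n·p_i = [17.74, 8.87, 22.17, 22.17, 8.87, 22.17]
χ² = (6−17.74)²/17.74 + (30−8.87)²/8.87 + (29−22.17)²/22.17 + (7−22.17)²/22.17 + (20−8.87)²/8.87 + (10−22.17)²/22.17 = 91.2451
df = 5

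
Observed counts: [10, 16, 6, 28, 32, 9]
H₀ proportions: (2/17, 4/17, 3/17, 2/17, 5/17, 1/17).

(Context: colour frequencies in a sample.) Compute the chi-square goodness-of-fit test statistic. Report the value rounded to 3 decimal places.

n = 101; E_i = n·p_i = [11.88, 23.76, 17.82, 11.88, 29.71, 5.94]
χ² = (10−11.88)²/11.88 + (16−23.76)²/23.76 + (6−17.82)²/17.82 + (28−11.88)²/11.88 + (32−29.71)²/29.71 + (9−5.94)²/5.94 = 34.2931
df = 5

test statistic = 34.293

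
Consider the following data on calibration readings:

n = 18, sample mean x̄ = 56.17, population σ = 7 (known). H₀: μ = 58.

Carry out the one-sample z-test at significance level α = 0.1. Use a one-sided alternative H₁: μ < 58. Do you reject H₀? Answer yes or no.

reject H₀: no

SE = σ/√n = 7/√18 = 1.6499
z = (x̄−μ₀)/SE = (56.17−58)/1.6499 = -1.1091
p-value (one-sided, H₁ less) = 0.13368
At α=0.1: p ≥ α → fail to reject H₀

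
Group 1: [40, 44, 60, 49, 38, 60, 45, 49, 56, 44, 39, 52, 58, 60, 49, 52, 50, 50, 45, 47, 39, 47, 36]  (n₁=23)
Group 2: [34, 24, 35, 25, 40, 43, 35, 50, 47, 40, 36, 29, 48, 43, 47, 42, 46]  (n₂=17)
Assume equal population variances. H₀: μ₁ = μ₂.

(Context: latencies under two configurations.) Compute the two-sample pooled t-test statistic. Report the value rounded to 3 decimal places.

test statistic = 3.790

x̄₁=48.217, s₁=7.261, n₁=23
x̄₂=39.059, s₂=7.941, n₂=17
s_p² = [22·7.261² + 16·7.941²]/38 = 57.0751
SE = √(s_p²·(1/23+1/17)) = 2.4164
t = (48.217−39.059)/2.4164 = 3.7902
df = 38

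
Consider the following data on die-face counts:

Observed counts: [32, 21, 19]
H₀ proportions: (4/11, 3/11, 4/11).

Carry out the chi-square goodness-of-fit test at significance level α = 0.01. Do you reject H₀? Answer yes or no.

n = 72; E_i = n·p_i = [26.18, 19.64, 26.18]
χ² = (32−26.18)²/26.18 + (21−19.64)²/19.64 + (19−26.18)²/26.18 = 3.3576
df = 2
p-value (upper-tail) = 0.18659
At α=0.01: p ≥ α → fail to reject H₀

reject H₀: no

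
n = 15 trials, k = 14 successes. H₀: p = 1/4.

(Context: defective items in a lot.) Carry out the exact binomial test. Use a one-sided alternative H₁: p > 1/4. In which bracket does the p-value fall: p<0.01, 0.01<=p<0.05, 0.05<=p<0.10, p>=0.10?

p-value bracket: p<0.01

Exact binomial: n=15, k=14, p₀=1/4=0.2500
P(X≥14) from Σ C(n,i)·p₀^i·(1−p₀)^(n−i)
p-value (one-sided, H₁ greater) = 0.00000
→ bracket: p<0.01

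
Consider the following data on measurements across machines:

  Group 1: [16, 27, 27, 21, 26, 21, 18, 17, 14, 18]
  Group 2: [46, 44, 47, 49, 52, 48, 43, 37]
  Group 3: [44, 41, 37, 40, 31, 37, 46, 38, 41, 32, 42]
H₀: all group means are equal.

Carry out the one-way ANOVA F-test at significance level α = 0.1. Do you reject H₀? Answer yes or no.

Group means [20.50, 45.75, 39.00], grand mean 34.483
SSB = Σnᵢ(x̄ᵢ−x̄)² = 3195.241; SSW = ΣΣ(x−x̄ᵢ)² = 560.000
MSB = 3195.241/2 = 1597.6207; MSW = 560.000/26 = 21.5385
F = MSB/MSW = 74.1752
df = (2, 26)
p-value (upper-tail) = 0.00000
At α=0.1: p < α → reject H₀

reject H₀: yes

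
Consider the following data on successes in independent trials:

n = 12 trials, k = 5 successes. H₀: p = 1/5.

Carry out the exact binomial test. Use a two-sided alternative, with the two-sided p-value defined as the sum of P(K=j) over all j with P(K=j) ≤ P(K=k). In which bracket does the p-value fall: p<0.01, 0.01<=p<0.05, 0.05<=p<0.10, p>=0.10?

p-value bracket: 0.05<=p<0.10

Exact binomial: n=12, k=5, p₀=1/5=0.2000
P(X=j) = C(n,j)·p₀^j·(1−p₀)^(n−j); p = Σ P(X=j) over j with P(X=j) ≤ P(X=5)
p-value (two-sided) = 0.07256
→ bracket: 0.05<=p<0.10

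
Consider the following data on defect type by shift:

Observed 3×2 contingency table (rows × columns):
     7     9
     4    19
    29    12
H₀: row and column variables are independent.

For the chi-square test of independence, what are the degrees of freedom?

degrees of freedom = 2

df = (r−1)(c−1) = (3−1)·(2−1) = 2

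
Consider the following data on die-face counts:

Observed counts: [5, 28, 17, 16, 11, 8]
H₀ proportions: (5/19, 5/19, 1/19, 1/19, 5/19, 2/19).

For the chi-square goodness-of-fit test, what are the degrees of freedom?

df = k − 1 = 6 − 1 = 5

degrees of freedom = 5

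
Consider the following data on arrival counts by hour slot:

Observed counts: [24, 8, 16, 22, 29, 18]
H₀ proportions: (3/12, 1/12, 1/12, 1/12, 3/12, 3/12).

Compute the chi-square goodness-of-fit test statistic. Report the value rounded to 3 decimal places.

test statistic = 24.983

n = 117; E_i = n·p_i = [29.25, 9.75, 9.75, 9.75, 29.25, 29.25]
χ² = (24−29.25)²/29.25 + (8−9.75)²/9.75 + (16−9.75)²/9.75 + (22−9.75)²/9.75 + (29−29.25)²/29.25 + (18−29.25)²/29.25 = 24.9829
df = 5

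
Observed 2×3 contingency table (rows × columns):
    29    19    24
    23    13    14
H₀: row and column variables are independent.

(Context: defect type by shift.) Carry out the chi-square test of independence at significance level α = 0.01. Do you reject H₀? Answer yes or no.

Row totals [72, 50], col totals [52, 32, 38], n=122
χ² = (29−30.69)²/30.69 + (19−18.89)²/18.89 + (24−22.43)²/22.43 + (23−21.31)²/21.31 + (13−13.11)²/13.11 + (14−15.57)²/15.57 = 0.4979
df = 2
p-value (upper-tail) = 0.77963
At α=0.01: p ≥ α → fail to reject H₀

reject H₀: no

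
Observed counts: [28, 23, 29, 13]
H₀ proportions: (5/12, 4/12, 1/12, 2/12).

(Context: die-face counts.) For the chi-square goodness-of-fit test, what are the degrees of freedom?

degrees of freedom = 3

df = k − 1 = 4 − 1 = 3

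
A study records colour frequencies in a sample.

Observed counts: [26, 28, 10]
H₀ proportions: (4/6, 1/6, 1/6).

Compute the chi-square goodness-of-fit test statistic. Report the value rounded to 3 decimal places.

n = 64; E_i = n·p_i = [42.67, 10.67, 10.67]
χ² = (26−42.67)²/42.67 + (28−10.67)²/10.67 + (10−10.67)²/10.67 = 34.7188
df = 2

test statistic = 34.719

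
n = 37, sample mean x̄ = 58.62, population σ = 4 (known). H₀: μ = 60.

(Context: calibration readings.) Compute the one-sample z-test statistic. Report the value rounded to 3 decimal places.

SE = σ/√n = 4/√37 = 0.6576
z = (x̄−μ₀)/SE = (58.62−60)/0.6576 = -2.0986

test statistic = -2.099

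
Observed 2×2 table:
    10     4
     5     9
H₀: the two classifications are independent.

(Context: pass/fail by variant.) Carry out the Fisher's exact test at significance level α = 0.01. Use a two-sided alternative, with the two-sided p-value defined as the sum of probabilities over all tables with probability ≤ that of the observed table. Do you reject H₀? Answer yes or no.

reject H₀: no

Margins: r₁=14, r₂=14, c₁=15, c₂=13, n=28
p_obs = C(14,10)·C(14,5)/C(28,15); sum pmf over tables with pmf ≤ p_obs
p-value (two-sided) = 0.12835
At α=0.01: p ≥ α → fail to reject H₀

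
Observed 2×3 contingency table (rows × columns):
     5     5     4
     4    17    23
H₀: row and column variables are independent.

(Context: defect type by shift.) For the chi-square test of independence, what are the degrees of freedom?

df = (r−1)(c−1) = (2−1)·(3−1) = 2

degrees of freedom = 2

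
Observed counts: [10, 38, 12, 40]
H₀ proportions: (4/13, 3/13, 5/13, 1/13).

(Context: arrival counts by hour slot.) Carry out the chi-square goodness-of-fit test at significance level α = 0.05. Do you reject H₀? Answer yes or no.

reject H₀: yes

n = 100; E_i = n·p_i = [30.77, 23.08, 38.46, 7.69]
χ² = (10−30.77)²/30.77 + (38−23.08)²/23.08 + (12−38.46)²/38.46 + (40−7.69)²/7.69 = 177.5673
df = 3
p-value (upper-tail) = 0.00000
At α=0.05: p < α → reject H₀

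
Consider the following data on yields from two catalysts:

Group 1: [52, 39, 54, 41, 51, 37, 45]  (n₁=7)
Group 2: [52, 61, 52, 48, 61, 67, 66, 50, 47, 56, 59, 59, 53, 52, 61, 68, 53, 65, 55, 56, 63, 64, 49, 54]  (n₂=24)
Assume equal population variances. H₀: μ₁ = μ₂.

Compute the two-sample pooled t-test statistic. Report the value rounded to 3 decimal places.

test statistic = -4.177

x̄₁=45.571, s₁=6.828, n₁=7
x̄₂=57.125, s₂=6.334, n₂=24
s_p² = [6·6.828² + 23·6.334²]/29 = 41.4600
SE = √(s_p²·(1/7+1/24)) = 2.7659
t = (45.571−57.125)/2.7659 = -4.1771
df = 29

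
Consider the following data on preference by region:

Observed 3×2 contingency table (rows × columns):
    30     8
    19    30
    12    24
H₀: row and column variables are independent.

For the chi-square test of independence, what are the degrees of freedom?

degrees of freedom = 2

df = (r−1)(c−1) = (3−1)·(2−1) = 2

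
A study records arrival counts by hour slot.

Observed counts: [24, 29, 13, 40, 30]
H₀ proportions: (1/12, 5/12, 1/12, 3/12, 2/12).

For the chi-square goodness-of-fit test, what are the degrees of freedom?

degrees of freedom = 4

df = k − 1 = 5 − 1 = 4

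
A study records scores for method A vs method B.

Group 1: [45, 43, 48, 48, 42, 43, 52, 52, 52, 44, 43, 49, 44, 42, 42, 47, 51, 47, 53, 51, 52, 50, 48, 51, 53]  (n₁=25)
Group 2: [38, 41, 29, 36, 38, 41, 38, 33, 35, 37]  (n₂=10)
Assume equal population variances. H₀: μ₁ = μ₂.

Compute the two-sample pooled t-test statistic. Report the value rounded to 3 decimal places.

x̄₁=47.680, s₁=3.923, n₁=25
x̄₂=36.600, s₂=3.627, n₂=10
s_p² = [24·3.923² + 9·3.627²]/33 = 14.7830
SE = √(s_p²·(1/25+1/10)) = 1.4386
t = (47.680−36.600)/1.4386 = 7.7018
df = 33

test statistic = 7.702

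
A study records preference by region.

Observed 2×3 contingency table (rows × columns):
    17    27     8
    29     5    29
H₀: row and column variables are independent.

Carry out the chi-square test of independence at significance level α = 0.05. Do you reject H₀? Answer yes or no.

reject H₀: yes

Row totals [52, 63], col totals [46, 32, 37], n=115
χ² = (17−20.80)²/20.80 + (27−14.47)²/14.47 + (8−16.73)²/16.73 + (29−25.20)²/25.20 + (5−17.53)²/17.53 + (29−20.27)²/20.27 = 29.3911
df = 2
p-value (upper-tail) = 0.00000
At α=0.05: p < α → reject H₀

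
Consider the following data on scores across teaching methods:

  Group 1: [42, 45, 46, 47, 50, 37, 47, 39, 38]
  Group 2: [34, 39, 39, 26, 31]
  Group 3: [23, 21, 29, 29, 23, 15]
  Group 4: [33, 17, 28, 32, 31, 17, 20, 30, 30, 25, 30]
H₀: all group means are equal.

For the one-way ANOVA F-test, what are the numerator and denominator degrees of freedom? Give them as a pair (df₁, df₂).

degrees of freedom = [3, 27]

k = 4 groups, N = 31 total
df = (k−1, N−k) = (4−1, 31−4) = (3, 27)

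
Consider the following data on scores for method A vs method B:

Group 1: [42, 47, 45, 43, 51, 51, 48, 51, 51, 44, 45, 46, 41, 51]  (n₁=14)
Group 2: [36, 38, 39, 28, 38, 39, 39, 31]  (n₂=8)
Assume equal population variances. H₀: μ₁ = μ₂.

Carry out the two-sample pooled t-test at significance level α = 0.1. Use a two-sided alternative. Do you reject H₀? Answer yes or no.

x̄₁=46.857, s₁=3.676, n₁=14
x̄₂=36.000, s₂=4.209, n₂=8
s_p² = [13·3.676² + 7·4.209²]/20 = 14.9857
SE = √(s_p²·(1/14+1/8)) = 1.7157
t = (46.857−36.000)/1.7157 = 6.3281
df = 20
p-value (two-sided) = 0.00000
At α=0.1: p < α → reject H₀

reject H₀: yes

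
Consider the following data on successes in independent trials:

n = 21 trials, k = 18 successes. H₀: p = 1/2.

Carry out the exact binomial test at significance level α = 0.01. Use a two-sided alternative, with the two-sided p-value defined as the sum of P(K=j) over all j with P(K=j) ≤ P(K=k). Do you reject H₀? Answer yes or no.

reject H₀: yes

Exact binomial: n=21, k=18, p₀=1/2=0.5000
P(X=j) = C(n,j)·p₀^j·(1−p₀)^(n−j); p = Σ P(X=j) over j with P(X=j) ≤ P(X=18)
p-value (two-sided) = 0.00149
At α=0.01: p < α → reject H₀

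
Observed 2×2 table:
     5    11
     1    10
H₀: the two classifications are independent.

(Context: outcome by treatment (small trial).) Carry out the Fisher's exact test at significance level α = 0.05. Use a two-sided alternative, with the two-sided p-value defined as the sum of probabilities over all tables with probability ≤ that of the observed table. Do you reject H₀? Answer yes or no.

reject H₀: no

Margins: r₁=16, r₂=11, c₁=6, c₂=21, n=27
p_obs = C(16,5)·C(11,1)/C(27,6); sum pmf over tables with pmf ≤ p_obs
p-value (two-sided) = 0.34968
At α=0.05: p ≥ α → fail to reject H₀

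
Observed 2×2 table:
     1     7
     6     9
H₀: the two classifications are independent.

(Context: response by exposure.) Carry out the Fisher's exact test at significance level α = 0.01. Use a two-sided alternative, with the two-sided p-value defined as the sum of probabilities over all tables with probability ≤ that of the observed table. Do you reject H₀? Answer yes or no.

Margins: r₁=8, r₂=15, c₁=7, c₂=16, n=23
p_obs = C(8,1)·C(15,6)/C(23,7); sum pmf over tables with pmf ≤ p_obs
p-value (two-sided) = 0.34522
At α=0.01: p ≥ α → fail to reject H₀

reject H₀: no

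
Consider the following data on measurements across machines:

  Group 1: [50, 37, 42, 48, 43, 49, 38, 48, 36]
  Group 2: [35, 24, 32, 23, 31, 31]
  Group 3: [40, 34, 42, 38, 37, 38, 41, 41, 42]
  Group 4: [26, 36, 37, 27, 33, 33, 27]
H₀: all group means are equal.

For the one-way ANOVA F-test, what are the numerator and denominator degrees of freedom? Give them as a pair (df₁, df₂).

k = 4 groups, N = 31 total
df = (k−1, N−k) = (4−1, 31−4) = (3, 27)

degrees of freedom = [3, 27]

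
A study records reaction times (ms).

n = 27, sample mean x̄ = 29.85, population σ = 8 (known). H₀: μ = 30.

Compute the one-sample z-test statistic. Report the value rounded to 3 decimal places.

test statistic = -0.097

SE = σ/√n = 8/√27 = 1.5396
z = (x̄−μ₀)/SE = (29.85−30)/1.5396 = -0.0974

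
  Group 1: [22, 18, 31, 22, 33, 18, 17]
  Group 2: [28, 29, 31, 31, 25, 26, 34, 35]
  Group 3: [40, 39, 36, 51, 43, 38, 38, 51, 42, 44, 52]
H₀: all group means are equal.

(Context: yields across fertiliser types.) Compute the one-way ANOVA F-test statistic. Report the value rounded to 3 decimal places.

Group means [23.00, 29.88, 43.09], grand mean 33.615
SSB = Σnᵢ(x̄ᵢ−x̄)² = 1888.370; SSW = ΣΣ(x−x̄ᵢ)² = 675.784
MSB = 1888.370/2 = 944.1849; MSW = 675.784/23 = 29.3819
F = MSB/MSW = 32.1349
df = (2, 23)

test statistic = 32.135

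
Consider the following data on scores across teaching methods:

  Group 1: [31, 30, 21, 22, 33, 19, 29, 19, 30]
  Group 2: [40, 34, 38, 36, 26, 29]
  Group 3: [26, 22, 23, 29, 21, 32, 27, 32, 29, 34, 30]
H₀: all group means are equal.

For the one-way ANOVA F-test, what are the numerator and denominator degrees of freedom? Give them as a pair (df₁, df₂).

k = 3 groups, N = 26 total
df = (k−1, N−k) = (3−1, 26−3) = (2, 23)

degrees of freedom = [2, 23]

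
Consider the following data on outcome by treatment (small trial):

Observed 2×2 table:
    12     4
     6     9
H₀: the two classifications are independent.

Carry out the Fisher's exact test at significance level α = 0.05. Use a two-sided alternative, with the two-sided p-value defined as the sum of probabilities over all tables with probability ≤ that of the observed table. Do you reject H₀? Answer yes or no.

Margins: r₁=16, r₂=15, c₁=18, c₂=13, n=31
p_obs = C(16,12)·C(15,6)/C(31,18); sum pmf over tables with pmf ≤ p_obs
p-value (two-sided) = 0.07317
At α=0.05: p ≥ α → fail to reject H₀

reject H₀: no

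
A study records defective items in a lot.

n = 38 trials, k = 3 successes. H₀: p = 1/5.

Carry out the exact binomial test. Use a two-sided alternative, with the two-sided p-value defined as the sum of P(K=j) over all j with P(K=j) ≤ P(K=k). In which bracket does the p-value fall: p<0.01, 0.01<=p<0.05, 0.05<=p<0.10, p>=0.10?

Exact binomial: n=38, k=3, p₀=1/5=0.2000
P(X=j) = C(n,j)·p₀^j·(1−p₀)^(n−j); p = Σ P(X=j) over j with P(X=j) ≤ P(X=3)
p-value (two-sided) = 0.06747
→ bracket: 0.05<=p<0.10

p-value bracket: 0.05<=p<0.10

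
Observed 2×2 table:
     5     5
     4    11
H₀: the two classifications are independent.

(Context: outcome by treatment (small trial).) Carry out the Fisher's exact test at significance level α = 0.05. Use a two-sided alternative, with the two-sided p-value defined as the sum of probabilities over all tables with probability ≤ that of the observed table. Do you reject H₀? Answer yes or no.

reject H₀: no

Margins: r₁=10, r₂=15, c₁=9, c₂=16, n=25
p_obs = C(10,5)·C(15,4)/C(25,9); sum pmf over tables with pmf ≤ p_obs
p-value (two-sided) = 0.39733
At α=0.05: p ≥ α → fail to reject H₀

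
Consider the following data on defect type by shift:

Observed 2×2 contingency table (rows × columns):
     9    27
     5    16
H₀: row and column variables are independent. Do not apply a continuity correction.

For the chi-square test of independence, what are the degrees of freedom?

degrees of freedom = 1

df = (r−1)(c−1) = (2−1)·(2−1) = 1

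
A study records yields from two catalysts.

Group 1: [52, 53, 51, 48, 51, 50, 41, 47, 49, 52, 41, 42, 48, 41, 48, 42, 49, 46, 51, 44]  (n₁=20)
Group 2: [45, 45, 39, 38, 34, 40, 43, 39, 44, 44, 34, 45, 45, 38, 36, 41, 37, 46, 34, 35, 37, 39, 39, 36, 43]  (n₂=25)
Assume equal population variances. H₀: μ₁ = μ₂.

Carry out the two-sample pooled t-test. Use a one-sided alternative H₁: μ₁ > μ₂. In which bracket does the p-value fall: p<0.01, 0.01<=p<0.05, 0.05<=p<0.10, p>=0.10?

x̄₁=47.300, s₁=4.105, n₁=20
x̄₂=39.840, s₂=3.986, n₂=25
s_p² = [19·4.105² + 24·3.986²]/43 = 16.3153
SE = √(s_p²·(1/20+1/25)) = 1.2118
t = (47.300−39.840)/1.2118 = 6.1563
df = 43
p-value (one-sided, H₁ greater) = 0.00000
→ bracket: p<0.01

p-value bracket: p<0.01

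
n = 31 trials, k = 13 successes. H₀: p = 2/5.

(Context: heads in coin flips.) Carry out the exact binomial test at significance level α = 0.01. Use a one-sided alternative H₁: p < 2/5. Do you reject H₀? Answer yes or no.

reject H₀: no

Exact binomial: n=31, k=13, p₀=2/5=0.4000
P(X≤13) from Σ C(n,i)·p₀^i·(1−p₀)^(n−i)
p-value (one-sided, H₁ less) = 0.66009
At α=0.01: p ≥ α → fail to reject H₀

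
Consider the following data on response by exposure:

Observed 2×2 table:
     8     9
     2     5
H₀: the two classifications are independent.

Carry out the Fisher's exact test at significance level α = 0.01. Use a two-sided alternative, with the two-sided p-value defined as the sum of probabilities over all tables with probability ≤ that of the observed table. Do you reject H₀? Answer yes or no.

Margins: r₁=17, r₂=7, c₁=10, c₂=14, n=24
p_obs = C(17,8)·C(7,2)/C(24,10); sum pmf over tables with pmf ≤ p_obs
p-value (two-sided) = 0.65294
At α=0.01: p ≥ α → fail to reject H₀

reject H₀: no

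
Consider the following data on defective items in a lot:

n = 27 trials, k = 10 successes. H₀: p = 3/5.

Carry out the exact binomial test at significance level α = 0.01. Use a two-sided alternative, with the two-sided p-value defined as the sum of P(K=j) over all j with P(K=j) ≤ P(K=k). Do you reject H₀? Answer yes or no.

Exact binomial: n=27, k=10, p₀=3/5=0.6000
P(X=j) = C(n,j)·p₀^j·(1−p₀)^(n−j); p = Σ P(X=j) over j with P(X=j) ≤ P(X=10)
p-value (two-sided) = 0.01800
At α=0.01: p ≥ α → fail to reject H₀

reject H₀: no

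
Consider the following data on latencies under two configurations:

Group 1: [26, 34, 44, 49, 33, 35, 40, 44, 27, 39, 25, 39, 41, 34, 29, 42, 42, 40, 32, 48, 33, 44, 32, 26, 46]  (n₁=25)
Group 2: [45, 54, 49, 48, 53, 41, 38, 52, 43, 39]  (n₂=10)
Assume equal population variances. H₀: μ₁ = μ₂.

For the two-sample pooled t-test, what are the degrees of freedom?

degrees of freedom = 33

df = n₁ + n₂ − 2 = 25 + 10 − 2 = 33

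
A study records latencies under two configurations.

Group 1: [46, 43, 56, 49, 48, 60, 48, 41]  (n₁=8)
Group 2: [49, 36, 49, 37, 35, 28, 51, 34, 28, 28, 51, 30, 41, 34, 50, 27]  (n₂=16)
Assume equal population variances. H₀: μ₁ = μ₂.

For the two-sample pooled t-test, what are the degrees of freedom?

degrees of freedom = 22

df = n₁ + n₂ − 2 = 8 + 16 − 2 = 22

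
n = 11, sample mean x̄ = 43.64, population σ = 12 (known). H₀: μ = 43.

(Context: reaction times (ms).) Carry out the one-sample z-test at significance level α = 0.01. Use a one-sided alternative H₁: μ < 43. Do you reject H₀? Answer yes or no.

reject H₀: no

SE = σ/√n = 12/√11 = 3.6181
z = (x̄−μ₀)/SE = (43.64−43)/3.6181 = 0.1769
p-value (one-sided, H₁ less) = 0.57020
At α=0.01: p ≥ α → fail to reject H₀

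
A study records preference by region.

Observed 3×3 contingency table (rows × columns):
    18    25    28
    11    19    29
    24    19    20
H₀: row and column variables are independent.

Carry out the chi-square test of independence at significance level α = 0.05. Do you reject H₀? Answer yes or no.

Row totals [71, 59, 63], col totals [53, 63, 77], n=193
χ² = (18−19.50)²/19.50 + (25−23.18)²/23.18 + (28−28.33)²/28.33 + (11−16.20)²/16.20 + (19−19.26)²/19.26 + (29−23.54)²/23.54 + (24−17.30)²/17.30 + (19−20.56)²/20.56 + (20−25.13)²/25.13 = 6.9654
df = 4
p-value (upper-tail) = 0.13773
At α=0.05: p ≥ α → fail to reject H₀

reject H₀: no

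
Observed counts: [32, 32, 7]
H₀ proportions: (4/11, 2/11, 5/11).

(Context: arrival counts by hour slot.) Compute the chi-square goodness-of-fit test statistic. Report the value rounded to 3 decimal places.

n = 71; E_i = n·p_i = [25.82, 12.91, 32.27]
χ² = (32−25.82)²/25.82 + (32−12.91)²/12.91 + (7−32.27)²/32.27 = 49.5042
df = 2

test statistic = 49.504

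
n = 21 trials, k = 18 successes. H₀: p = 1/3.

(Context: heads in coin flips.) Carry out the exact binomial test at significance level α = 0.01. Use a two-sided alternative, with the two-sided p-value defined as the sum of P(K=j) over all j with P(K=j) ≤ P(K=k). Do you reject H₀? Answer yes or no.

Exact binomial: n=21, k=18, p₀=1/3=0.3333
P(X=j) = C(n,j)·p₀^j·(1−p₀)^(n−j); p = Σ P(X=j) over j with P(X=j) ≤ P(X=18)
p-value (two-sided) = 0.00000
At α=0.01: p < α → reject H₀

reject H₀: yes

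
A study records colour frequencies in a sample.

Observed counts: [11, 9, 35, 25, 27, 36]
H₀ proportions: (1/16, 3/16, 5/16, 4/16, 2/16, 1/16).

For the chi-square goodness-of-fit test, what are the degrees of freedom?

df = k − 1 = 6 − 1 = 5

degrees of freedom = 5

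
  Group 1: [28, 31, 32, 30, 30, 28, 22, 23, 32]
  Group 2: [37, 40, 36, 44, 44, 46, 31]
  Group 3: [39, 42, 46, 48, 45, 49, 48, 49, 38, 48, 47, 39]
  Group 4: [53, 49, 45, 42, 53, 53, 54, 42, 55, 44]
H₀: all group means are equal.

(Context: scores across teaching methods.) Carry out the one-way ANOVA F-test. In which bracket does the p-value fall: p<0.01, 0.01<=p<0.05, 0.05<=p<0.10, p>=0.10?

Group means [28.44, 39.71, 44.83, 49.00], grand mean 41.105
SSB = Σnᵢ(x̄ᵢ−x̄)² = 2246.261; SSW = ΣΣ(x−x̄ᵢ)² = 723.317
MSB = 2246.261/3 = 748.7538; MSW = 723.317/34 = 21.2740
F = MSB/MSW = 35.1957
df = (3, 34)
p-value (upper-tail) = 0.00000
→ bracket: p<0.01

p-value bracket: p<0.01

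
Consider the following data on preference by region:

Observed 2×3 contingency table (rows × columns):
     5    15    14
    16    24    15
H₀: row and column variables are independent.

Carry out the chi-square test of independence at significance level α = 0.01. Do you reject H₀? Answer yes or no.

reject H₀: no

Row totals [34, 55], col totals [21, 39, 29], n=89
χ² = (5−8.02)²/8.02 + (15−14.90)²/14.90 + (14−11.08)²/11.08 + (16−12.98)²/12.98 + (24−24.10)²/24.10 + (15−17.92)²/17.92 = 3.0903
df = 2
p-value (upper-tail) = 0.21328
At α=0.01: p ≥ α → fail to reject H₀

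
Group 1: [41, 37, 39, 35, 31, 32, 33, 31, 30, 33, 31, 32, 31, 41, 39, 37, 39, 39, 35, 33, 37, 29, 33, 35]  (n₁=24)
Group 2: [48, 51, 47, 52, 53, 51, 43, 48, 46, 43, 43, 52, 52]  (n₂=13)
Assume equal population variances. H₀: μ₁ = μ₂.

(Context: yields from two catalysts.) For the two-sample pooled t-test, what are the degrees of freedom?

df = n₁ + n₂ − 2 = 24 + 13 − 2 = 35

degrees of freedom = 35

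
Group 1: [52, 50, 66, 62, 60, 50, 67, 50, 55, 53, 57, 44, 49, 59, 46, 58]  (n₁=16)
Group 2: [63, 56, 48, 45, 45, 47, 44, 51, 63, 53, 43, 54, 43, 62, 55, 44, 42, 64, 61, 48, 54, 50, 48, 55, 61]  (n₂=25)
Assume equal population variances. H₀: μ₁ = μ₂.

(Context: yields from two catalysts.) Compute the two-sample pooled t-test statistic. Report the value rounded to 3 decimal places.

test statistic = 1.287

x̄₁=54.875, s₁=6.801, n₁=16
x̄₂=51.960, s₂=7.237, n₂=25
s_p² = [15·6.801² + 24·7.237²]/39 = 50.0182
SE = √(s_p²·(1/16+1/25)) = 2.2643
t = (54.875−51.960)/2.2643 = 1.2874
df = 39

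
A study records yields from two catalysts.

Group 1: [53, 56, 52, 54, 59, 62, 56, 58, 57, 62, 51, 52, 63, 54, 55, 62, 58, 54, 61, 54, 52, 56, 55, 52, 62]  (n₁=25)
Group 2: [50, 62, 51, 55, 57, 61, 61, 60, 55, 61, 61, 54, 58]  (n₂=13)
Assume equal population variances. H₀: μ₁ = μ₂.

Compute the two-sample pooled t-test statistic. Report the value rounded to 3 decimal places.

x̄₁=56.400, s₁=3.808, n₁=25
x̄₂=57.385, s₂=4.073, n₂=13
s_p² = [24·3.808² + 12·4.073²]/36 = 15.1966
SE = √(s_p²·(1/25+1/13)) = 1.3330
t = (56.400−57.385)/1.3330 = -0.7387
df = 36

test statistic = -0.739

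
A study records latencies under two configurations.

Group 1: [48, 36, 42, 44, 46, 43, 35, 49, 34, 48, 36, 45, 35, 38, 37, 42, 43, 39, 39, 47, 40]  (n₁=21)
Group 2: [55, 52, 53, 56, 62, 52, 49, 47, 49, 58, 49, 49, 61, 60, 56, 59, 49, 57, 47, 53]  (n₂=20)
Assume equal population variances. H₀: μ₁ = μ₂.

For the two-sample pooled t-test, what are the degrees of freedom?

degrees of freedom = 39

df = n₁ + n₂ − 2 = 21 + 20 − 2 = 39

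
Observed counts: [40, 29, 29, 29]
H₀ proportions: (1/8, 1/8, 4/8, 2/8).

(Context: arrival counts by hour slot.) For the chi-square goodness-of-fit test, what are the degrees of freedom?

degrees of freedom = 3

df = k − 1 = 4 − 1 = 3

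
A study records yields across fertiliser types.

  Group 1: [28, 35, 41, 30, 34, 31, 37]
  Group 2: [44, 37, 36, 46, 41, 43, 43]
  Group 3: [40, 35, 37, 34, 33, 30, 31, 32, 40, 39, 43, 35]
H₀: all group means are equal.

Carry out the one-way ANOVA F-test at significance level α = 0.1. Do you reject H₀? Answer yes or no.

Group means [33.71, 41.43, 35.75], grand mean 36.731
SSB = Σnᵢ(x̄ᵢ−x̄)² = 229.723; SSW = ΣΣ(x−x̄ᵢ)² = 383.393
MSB = 229.723/2 = 114.8613; MSW = 383.393/23 = 16.6693
F = MSB/MSW = 6.8906
df = (2, 23)
p-value (upper-tail) = 0.00452
At α=0.1: p < α → reject H₀

reject H₀: yes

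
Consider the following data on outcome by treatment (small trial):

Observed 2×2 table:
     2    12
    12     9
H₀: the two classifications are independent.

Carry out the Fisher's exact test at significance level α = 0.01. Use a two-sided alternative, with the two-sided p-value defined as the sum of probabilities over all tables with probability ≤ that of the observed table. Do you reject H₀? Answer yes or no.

Margins: r₁=14, r₂=21, c₁=14, c₂=21, n=35
p_obs = C(14,2)·C(21,12)/C(35,14); sum pmf over tables with pmf ≤ p_obs
p-value (two-sided) = 0.01561
At α=0.01: p ≥ α → fail to reject H₀

reject H₀: no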